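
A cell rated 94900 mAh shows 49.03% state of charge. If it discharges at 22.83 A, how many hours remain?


Convert: C_total = 94900 mAh = 94.9 Ah
Step 1: remaining = SOC/100 * C_total = 49.03/100 * 94.9 = 46.529 Ah
Step 2: t = remaining / I = 46.529 / 22.83 = 2.038 hr

2.038 hr


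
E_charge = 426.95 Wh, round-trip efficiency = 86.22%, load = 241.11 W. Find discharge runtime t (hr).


Step 1: E_discharge = eta/100 * E_charge = 86.22/100 * 426.95 = 368.12 Wh
Step 2: t = E_discharge / P = 368.12 / 241.11 = 1.527 hr

1.527 hr


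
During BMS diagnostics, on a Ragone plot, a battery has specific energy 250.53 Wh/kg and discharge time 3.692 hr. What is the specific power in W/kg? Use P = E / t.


P_specific = E / t = 250.53 / 3.692 = 67.86 W/kg

67.86 W/kg


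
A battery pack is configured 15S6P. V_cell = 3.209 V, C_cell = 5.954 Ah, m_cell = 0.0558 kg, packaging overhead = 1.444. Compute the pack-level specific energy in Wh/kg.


Step 1: V_pack = 15 * 3.209 = 48.135 V
Step 2: C_pack = 6 * 5.954 = 35.724 Ah
Step 3: E_pack = V_pack * C_pack = 48.135 * 35.724 = 1719.6 Wh
Step 4: m_pack = 15 * 6 * 0.0558 * 1.444 = 7.2518 kg
Step 5: ED = E_pack / m_pack = 1719.6 / 7.2518 = 237.1 Wh/kg

237.1 Wh/kg


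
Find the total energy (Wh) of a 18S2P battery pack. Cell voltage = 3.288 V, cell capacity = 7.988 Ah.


V_pack = 18 * 3.288 = 59.184 V
C_pack = 2 * 7.988 = 15.976 Ah
E = V_pack * C_pack = 59.184 * 15.976 = 945.5 Wh

945.5 Wh


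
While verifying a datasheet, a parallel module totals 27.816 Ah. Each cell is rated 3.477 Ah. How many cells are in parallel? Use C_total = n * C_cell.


n = C_total / C_cell = 27.816 / 3.477 = 8

8


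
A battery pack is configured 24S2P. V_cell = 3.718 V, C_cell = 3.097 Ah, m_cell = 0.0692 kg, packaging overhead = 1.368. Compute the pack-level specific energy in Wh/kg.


Step 1: V_pack = 24 * 3.718 = 89.232 V
Step 2: C_pack = 2 * 3.097 = 6.194 Ah
Step 3: E_pack = V_pack * C_pack = 89.232 * 6.194 = 552.7 Wh
Step 4: m_pack = 24 * 2 * 0.0692 * 1.368 = 4.5439 kg
Step 5: ED = E_pack / m_pack = 552.7 / 4.5439 = 121.6 Wh/kg

121.6 Wh/kg


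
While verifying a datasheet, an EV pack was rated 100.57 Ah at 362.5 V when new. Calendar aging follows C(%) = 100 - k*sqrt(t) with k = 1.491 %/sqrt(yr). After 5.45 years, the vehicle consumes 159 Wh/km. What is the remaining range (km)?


Step 1: capacity retention = 100 - 1.491 * sqrt(5.45) = 100 - 1.491 * 2.3345 = 96.519%
Step 2: C_now = 100.57 * 96.519/100 = 97.069 Ah
Step 3: E_pack = V * C_now = 362.5 * 97.069 = 35188 Wh
Step 4: range = E_pack / consumption = 35188 / 159 = 221.3 km

221.3 km


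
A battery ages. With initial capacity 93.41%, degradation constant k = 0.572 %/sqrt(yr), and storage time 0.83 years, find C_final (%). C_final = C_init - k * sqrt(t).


sqrt(t) = sqrt(0.83) = 0.91104
C_final = 93.41 - 0.572 * 0.91104 = 92.89%

92.89%


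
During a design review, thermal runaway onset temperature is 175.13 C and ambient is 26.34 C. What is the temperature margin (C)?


Safety margin = 175.13 C - 26.34 C = 148.79 C

148.79 C


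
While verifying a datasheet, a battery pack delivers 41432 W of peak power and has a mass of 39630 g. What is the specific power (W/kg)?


Convert: m = 39630 g = 39.63 kg
SP = P / m = 41432 / 39.63 = 1045 W/kg

1045 W/kg


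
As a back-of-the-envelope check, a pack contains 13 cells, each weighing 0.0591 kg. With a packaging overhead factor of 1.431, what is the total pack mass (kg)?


m_pack = n * m_cell * overhead = 13 * 0.0591 * 1.431 = 1.099 kg

1.099 kg


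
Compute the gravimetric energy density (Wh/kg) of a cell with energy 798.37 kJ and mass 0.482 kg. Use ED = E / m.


Convert: E = 798.37 kJ = 221.77 Wh
ED = E / m = 221.77 / 0.482 = 460.1 Wh/kg

460.1 Wh/kg


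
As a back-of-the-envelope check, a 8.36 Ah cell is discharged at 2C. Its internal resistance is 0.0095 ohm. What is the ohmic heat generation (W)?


Step 1: I = C_rate * capacity = 2 * 8.36 = 16.72 A
Step 2: Q = I^2 * R = 16.72^2 * 0.0095 = 279.56 * 0.0095 = 2.656 W

2.656 W


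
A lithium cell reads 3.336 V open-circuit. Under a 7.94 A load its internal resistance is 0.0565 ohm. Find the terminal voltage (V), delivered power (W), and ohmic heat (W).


Step 1: V_terminal = OCV - I*R = 3.336 - 7.94 * 0.0565 = 2.8874 V
Step 2: P_out = V_terminal * I = 2.8874 * 7.94 = 22.93 W
Step 3: Q = I^2 * R = 7.94^2 * 0.0565 = 3.562 W

V=2.8874 V, P=22.93 W, Q=3.562 W


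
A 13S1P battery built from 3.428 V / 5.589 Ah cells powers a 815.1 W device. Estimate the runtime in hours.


Step 1: E_pack = Ns * V_cell * Np * C_cell = 13 * 3.428 * 1 * 5.589 = 249.07 Wh
Step 2: t = E_pack / P = 249.07 / 815.1 = 0.3056 hr

0.3056 hr


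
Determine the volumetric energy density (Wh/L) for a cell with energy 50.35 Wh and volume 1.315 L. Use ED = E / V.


ED = E / V = 50.35 / 1.315 = 38.29 Wh/L

38.29 Wh/L


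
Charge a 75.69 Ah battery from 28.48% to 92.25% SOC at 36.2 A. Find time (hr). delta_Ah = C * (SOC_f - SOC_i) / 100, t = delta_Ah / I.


Step 1: dSOC = 92.25% - 28.48% = 63.77%
Step 2: delta_Ah = 75.69 * 63.77 / 100 = 48.268 Ah
Step 3: t = 48.268 / 36.2 = 1.333 hr

1.333 hr


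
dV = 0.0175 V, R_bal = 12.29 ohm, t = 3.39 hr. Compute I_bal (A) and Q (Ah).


I_bal = dV / R = 0.0175 / 12.29 = 0.0014239 A
Q = I_bal * t = 0.0014239 * 3.39 = 0.004827 Ah

I=0.0014239 A, Q=0.004827 Ah


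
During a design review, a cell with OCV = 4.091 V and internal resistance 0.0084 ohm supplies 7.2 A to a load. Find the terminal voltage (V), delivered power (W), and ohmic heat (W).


Step 1: V_terminal = OCV - I*R = 4.091 - 7.2 * 0.0084 = 4.0305 V
Step 2: P_out = V_terminal * I = 4.0305 * 7.2 = 29.02 W
Step 3: Q = I^2 * R = 7.2^2 * 0.0084 = 0.4355 W

V=4.0305 V, P=29.02 W, Q=0.4355 W


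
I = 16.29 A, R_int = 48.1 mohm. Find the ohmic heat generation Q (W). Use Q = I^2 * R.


Convert: R = 48.1 mohm = 0.0481 ohm
I^2 = 265.36
Q = 265.36 * 0.0481 = 12.76 W

12.76 W


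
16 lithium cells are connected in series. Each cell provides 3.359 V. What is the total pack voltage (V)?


V_pack = n * V_cell = 16 * 3.359 = 53.744 V

53.744 V


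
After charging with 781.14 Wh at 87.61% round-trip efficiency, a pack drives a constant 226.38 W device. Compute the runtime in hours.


Step 1: E_discharge = eta/100 * E_charge = 87.61/100 * 781.14 = 684.36 Wh
Step 2: t = E_discharge / P = 684.36 / 226.38 = 3.023 hr

3.023 hr


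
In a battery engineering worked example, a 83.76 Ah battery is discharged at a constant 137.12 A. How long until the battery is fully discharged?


t = capacity / current = 83.76 / 137.12 = 0.6109 hr

0.6109 hr


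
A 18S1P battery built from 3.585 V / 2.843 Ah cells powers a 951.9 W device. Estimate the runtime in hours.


Step 1: E_pack = Ns * V_cell * Np * C_cell = 18 * 3.585 * 1 * 2.843 = 183.46 Wh
Step 2: t = E_pack / P = 183.46 / 951.9 = 0.1927 hr

0.1927 hr


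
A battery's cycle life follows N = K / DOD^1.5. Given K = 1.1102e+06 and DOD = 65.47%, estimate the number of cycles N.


DOD^1.5 = 529.74
N = K / DOD^1.5 = 1.1102e+06 / 529.74 = 2096

2096 cycles


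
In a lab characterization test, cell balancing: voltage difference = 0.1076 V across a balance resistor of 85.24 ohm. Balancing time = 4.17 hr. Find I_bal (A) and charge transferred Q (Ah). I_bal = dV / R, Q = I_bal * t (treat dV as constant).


I_bal = dV / R = 0.1076 / 85.24 = 0.0012623 A
Q = I_bal * t = 0.0012623 * 4.17 = 0.005264 Ah

I=0.0012623 A, Q=0.005264 Ah


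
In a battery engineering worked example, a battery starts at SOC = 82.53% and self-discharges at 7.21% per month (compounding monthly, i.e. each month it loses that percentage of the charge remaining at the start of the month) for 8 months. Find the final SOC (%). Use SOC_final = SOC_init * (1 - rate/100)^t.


Monthly retention factor = 1 - 7.21/100 = 0.9279
Over 8 months: factor^8 = 0.54955
SOC_final = 82.53 * 0.54955 = 45.35%

45.35%


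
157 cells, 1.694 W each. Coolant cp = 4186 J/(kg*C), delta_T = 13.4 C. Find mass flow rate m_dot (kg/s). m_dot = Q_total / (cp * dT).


Step 1: Total heat Q = 157 * 1.694 W = 265.96 W
Step 2: denom = cp * dT = 4186 * 13.4 = 56092
Step 3: m_dot = 265.96 / 56092 = 0.004741 kg/s

0.004741 kg/s


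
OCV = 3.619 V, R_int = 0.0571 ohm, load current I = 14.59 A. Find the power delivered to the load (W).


Step 1: V_terminal = OCV - I*R = 3.619 - 14.59 * 0.0571 = 2.7859 V
Step 2: P_out = V_terminal * I = 2.7859 * 14.59 = 40.65 W

40.65 W


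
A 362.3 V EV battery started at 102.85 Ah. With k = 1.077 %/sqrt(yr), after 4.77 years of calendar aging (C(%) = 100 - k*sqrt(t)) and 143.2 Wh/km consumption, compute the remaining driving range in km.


Step 1: capacity retention = 100 - 1.077 * sqrt(4.77) = 100 - 1.077 * 2.184 = 97.648%
Step 2: C_now = 102.85 * 97.648/100 = 100.43 Ah
Step 3: E_pack = V * C_now = 362.3 * 100.43 = 36386 Wh
Step 4: range = E_pack / consumption = 36386 / 143.2 = 254.1 km

254.1 km


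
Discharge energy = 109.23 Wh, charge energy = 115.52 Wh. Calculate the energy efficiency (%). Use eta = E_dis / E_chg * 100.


eta_e = E_dis / E_chg * 100 = 109.23 / 115.52 * 100 = 94.56%

94.56%


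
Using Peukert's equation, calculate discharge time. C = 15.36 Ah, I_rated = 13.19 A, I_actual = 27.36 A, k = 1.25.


t_rated = C / I_rated = 15.36 / 13.19 = 1.1645 hr
(I_rated/I)^k = (0.48209)^1.25 = 0.40171
t = t_rated * (I_rated/I)^k = 1.1645 * 0.40171 = 0.4678 hr

0.4678 hr


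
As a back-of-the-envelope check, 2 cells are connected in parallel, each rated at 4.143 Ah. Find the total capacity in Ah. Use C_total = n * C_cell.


C_total = 2 * 4.143 = 8.286 Ah

8.286 Ah


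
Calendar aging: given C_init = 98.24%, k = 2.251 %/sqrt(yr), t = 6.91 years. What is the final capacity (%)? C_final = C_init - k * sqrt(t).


sqrt(t) = sqrt(6.91) = 2.6287
C_final = 98.24 - 2.251 * 2.6287 = 92.32%

92.32%


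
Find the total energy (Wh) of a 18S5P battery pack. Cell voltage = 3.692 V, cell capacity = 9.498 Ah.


V_pack = 18 * 3.692 = 66.456 V
C_pack = 5 * 9.498 = 47.49 Ah
E = V_pack * C_pack = 66.456 * 47.49 = 3156 Wh

3156 Wh


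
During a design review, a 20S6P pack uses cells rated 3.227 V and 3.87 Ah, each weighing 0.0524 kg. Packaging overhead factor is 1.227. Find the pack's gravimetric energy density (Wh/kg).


Step 1: V_pack = 20 * 3.227 = 64.54 V
Step 2: C_pack = 6 * 3.87 = 23.22 Ah
Step 3: E_pack = V_pack * C_pack = 64.54 * 23.22 = 1498.6 Wh
Step 4: m_pack = 20 * 6 * 0.0524 * 1.227 = 7.7154 kg
Step 5: ED = E_pack / m_pack = 1498.6 / 7.7154 = 194.2 Wh/kg

194.2 Wh/kg


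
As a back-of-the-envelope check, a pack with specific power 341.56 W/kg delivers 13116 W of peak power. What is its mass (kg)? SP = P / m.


m = P / SP = 13116 / 341.56 = 38.40 kg

38.40 kg


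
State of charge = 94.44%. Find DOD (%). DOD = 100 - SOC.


DOD = 100 - SOC = 100 - 94.44 = 5.56%

5.56%


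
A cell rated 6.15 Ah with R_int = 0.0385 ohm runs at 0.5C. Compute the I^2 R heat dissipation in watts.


Step 1: I = C_rate * capacity = 0.5 * 6.15 = 3.075 A
Step 2: Q = I^2 * R = 3.075^2 * 0.0385 = 9.4556 * 0.0385 = 0.3640 W

0.3640 W


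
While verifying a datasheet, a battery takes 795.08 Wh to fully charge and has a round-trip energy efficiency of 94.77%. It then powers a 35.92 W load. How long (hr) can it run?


Step 1: E_discharge = eta/100 * E_charge = 94.77/100 * 795.08 = 753.5 Wh
Step 2: t = E_discharge / P = 753.5 / 35.92 = 20.98 hr

20.98 hr


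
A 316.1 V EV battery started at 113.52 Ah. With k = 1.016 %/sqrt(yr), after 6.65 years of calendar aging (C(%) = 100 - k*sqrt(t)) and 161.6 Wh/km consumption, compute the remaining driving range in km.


Step 1: capacity retention = 100 - 1.016 * sqrt(6.65) = 100 - 1.016 * 2.5788 = 97.38%
Step 2: C_now = 113.52 * 97.38/100 = 110.55 Ah
Step 3: E_pack = V * C_now = 316.1 * 110.55 = 34945 Wh
Step 4: range = E_pack / consumption = 34945 / 161.6 = 216.2 km

216.2 km


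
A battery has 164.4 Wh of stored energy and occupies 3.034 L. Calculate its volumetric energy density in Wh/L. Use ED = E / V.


Volumetric ED = 164.4 Wh / 3.034 L = 54.19 Wh/L

54.19 Wh/L


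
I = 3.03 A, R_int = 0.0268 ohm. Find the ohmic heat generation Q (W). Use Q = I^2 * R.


Q = I^2 * R = 3.03^2 * 0.0268 = 0.2460 W

0.2460 W


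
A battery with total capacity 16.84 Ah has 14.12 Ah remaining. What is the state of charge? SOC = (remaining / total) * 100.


SOC = (remaining / total) * 100 = (14.12 / 16.84) * 100 = 83.85%

83.85%


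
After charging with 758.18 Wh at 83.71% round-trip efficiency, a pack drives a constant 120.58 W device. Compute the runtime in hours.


Step 1: E_discharge = eta/100 * E_charge = 83.71/100 * 758.18 = 634.67 Wh
Step 2: t = E_discharge / P = 634.67 / 120.58 = 5.263 hr

5.263 hr


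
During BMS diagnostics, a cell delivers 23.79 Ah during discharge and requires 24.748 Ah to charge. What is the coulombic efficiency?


eta_c = Q_dis / Q_chg * 100 = 23.79 / 24.748 * 100 = 96.13%

96.13%


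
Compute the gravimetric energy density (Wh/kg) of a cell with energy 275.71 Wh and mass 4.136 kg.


Specific energy = 275.71 Wh / 4.136 kg = 66.66 Wh/kg

66.66 Wh/kg


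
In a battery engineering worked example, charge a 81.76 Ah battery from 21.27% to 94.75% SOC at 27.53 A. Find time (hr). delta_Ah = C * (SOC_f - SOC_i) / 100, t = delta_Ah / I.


Step 1: dSOC = 94.75% - 21.27% = 73.48%
Step 2: delta_Ah = 81.76 * 73.48 / 100 = 60.077 Ah
Step 3: t = 60.077 / 27.53 = 2.182 hr

2.182 hr


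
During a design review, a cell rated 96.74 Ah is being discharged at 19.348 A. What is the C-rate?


Rearranging: C_rate = 19.348 / 96.74 = 0.2C

0.2C


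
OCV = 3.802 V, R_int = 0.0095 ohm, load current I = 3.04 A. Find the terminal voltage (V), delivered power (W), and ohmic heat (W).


Step 1: V_terminal = OCV - I*R = 3.802 - 3.04 * 0.0095 = 3.7731 V
Step 2: P_out = V_terminal * I = 3.7731 * 3.04 = 11.47 W
Step 3: Q = I^2 * R = 3.04^2 * 0.0095 = 0.08780 W

V=3.7731 V, P=11.47 W, Q=0.08780 W


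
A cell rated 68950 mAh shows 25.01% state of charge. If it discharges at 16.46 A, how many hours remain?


Convert: C_total = 68950 mAh = 68.95 Ah
Step 1: remaining = SOC/100 * C_total = 25.01/100 * 68.95 = 17.244 Ah
Step 2: t = remaining / I = 17.244 / 16.46 = 1.048 hr

1.048 hr


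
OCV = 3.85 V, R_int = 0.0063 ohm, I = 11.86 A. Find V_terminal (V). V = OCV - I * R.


V = OCV - I*R = 3.85 - 11.86 * 0.0063 = 3.775 V

3.775 V


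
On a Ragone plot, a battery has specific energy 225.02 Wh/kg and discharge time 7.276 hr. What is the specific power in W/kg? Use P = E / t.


P_specific = E / t = 225.02 / 7.276 = 30.93 W/kg

30.93 W/kg


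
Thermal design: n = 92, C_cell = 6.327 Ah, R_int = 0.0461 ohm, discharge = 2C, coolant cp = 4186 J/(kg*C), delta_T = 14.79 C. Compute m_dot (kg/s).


Step 1: I = 2 * 6.327 = 12.654 A
Step 2: Q_cell = I^2 * R = 12.654^2 * 0.0461 = 7.3817 W
Step 3: Q_total = 92 * 7.3817 = 679.12 W
Step 4: m_dot = Q_total / (cp * dT) = 679.12 / (4186 * 14.79) = 0.01097 kg/s

0.01097 kg/s


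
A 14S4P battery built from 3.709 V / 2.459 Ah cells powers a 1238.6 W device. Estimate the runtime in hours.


Step 1: E_pack = Ns * V_cell * Np * C_cell = 14 * 3.709 * 4 * 2.459 = 510.74 Wh
Step 2: t = E_pack / P = 510.74 / 1238.6 = 0.4124 hr

0.4124 hr


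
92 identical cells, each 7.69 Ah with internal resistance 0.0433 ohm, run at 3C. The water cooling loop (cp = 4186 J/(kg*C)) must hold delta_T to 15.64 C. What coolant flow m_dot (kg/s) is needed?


Step 1: I = 3 * 7.69 = 23.07 A
Step 2: Q_cell = I^2 * R = 23.07^2 * 0.0433 = 23.045 W
Step 3: Q_total = 92 * 23.045 = 2120.1 W
Step 4: m_dot = Q_total / (cp * dT) = 2120.1 / (4186 * 15.64) = 0.03238 kg/s

0.03238 kg/s


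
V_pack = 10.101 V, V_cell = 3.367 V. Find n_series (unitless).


Rearranging: n = V_pack / V_cell = 10.101 / 3.367 = 3 cells

3


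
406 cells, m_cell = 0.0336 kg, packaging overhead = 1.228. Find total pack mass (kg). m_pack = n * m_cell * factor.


Cell mass sum = 406 * 0.0336 = 13.642 kg
With overhead 1.228: m_pack = 13.642 * 1.228 = 16.75 kg

16.75 kg


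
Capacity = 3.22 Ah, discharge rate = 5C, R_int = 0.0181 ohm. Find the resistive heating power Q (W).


Step 1: I = C_rate * capacity = 5 * 3.22 = 16.1 A
Step 2: Q = I^2 * R = 16.1^2 * 0.0181 = 259.21 * 0.0181 = 4.692 W

4.692 W


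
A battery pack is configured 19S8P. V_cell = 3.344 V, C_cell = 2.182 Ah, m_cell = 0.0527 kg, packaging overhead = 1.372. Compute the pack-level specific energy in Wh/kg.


Step 1: V_pack = 19 * 3.344 = 63.536 V
Step 2: C_pack = 8 * 2.182 = 17.456 Ah
Step 3: E_pack = V_pack * C_pack = 63.536 * 17.456 = 1109.1 Wh
Step 4: m_pack = 19 * 8 * 0.0527 * 1.372 = 10.99 kg
Step 5: ED = E_pack / m_pack = 1109.1 / 10.99 = 100.9 Wh/kg

100.9 Wh/kg


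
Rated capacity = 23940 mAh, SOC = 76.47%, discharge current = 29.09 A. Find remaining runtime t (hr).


Convert: C_total = 23940 mAh = 23.94 Ah
Step 1: remaining = SOC/100 * C_total = 76.47/100 * 23.94 = 18.307 Ah
Step 2: t = remaining / I = 18.307 / 29.09 = 0.6293 hr

0.6293 hr


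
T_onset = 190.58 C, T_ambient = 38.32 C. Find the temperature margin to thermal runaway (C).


margin = T_onset - T_ambient = 190.58 - 38.32 = 152.26 C

152.26 C


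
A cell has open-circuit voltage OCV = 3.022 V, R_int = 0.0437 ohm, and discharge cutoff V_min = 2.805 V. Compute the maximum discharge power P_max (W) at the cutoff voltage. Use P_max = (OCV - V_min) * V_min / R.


dV = OCV - V_min = 0.217 V (so I_max = dV / R)
P_max = dV * V_min / R = 0.217 * 2.805 / 0.0437 = 13.93 W

13.93 W


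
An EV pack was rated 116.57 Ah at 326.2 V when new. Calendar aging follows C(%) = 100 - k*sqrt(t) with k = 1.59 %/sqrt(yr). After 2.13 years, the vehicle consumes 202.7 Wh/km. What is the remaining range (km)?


Step 1: capacity retention = 100 - 1.59 * sqrt(2.13) = 100 - 1.59 * 1.4595 = 97.679%
Step 2: C_now = 116.57 * 97.679/100 = 113.86 Ah
Step 3: E_pack = V * C_now = 326.2 * 113.86 = 37141 Wh
Step 4: range = E_pack / consumption = 37141 / 202.7 = 183.2 km

183.2 km


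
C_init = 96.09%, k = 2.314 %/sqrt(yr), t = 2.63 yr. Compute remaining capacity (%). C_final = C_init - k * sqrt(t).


sqrt(t) = sqrt(2.63) = 1.6217
C_final = 96.09 - 2.314 * 1.6217 = 92.34%

92.34%


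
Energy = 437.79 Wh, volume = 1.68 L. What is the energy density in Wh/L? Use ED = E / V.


ED = E / V = 437.79 / 1.68 = 260.6 Wh/L

260.6 Wh/L


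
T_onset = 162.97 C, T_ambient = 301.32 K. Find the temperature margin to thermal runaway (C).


Convert: T_ambient = 301.32 K = 28.17 C
margin = 162.97 - 28.17 = 134.8 C

134.8 C


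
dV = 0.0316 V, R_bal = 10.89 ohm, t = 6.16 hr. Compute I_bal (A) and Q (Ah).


First, Ohm's law: I_bal = 0.0316 V / 10.89 ohm = 0.0029017 A
Then Q = I * t = 0.0029017 A * 6.16 hr = 0.01787 Ah

I=0.0029017 A, Q=0.01787 Ah


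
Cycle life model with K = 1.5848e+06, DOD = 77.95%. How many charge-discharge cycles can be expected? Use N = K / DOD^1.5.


Step 1: DOD^1.5 = 77.95^1.5 = 688.22
Step 2: N = 1.5848e+06 / 688.22 = 2303 cycles

2303 cycles


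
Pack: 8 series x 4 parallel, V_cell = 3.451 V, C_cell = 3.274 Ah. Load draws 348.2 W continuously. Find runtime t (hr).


Step 1: E_pack = Ns * V_cell * Np * C_cell = 8 * 3.451 * 4 * 3.274 = 361.55 Wh
Step 2: t = E_pack / P = 361.55 / 348.2 = 1.038 hr

1.038 hr


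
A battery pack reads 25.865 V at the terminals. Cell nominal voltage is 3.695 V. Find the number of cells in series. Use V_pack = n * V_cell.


n = V_pack / V_cell = 25.865 / 3.695 = 7

7


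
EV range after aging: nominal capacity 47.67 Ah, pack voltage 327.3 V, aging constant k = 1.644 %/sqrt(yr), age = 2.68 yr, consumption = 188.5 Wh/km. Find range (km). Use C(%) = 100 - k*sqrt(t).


Step 1: capacity retention = 100 - 1.644 * sqrt(2.68) = 100 - 1.644 * 1.6371 = 97.309%
Step 2: C_now = 47.67 * 97.309/100 = 46.387 Ah
Step 3: E_pack = V * C_now = 327.3 * 46.387 = 15182 Wh
Step 4: range = E_pack / consumption = 15182 / 188.5 = 80.54 km

80.54 km


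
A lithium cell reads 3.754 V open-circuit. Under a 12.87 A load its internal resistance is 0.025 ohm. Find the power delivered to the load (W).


Step 1: V_terminal = OCV - I*R = 3.754 - 12.87 * 0.025 = 3.4323 V
Step 2: P_out = V_terminal * I = 3.4323 * 12.87 = 44.17 W

44.17 W


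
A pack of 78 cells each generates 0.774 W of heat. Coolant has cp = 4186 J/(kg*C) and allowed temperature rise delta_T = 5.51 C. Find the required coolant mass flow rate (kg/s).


Q_total = 78 * 0.774 = 60.372 W
m_dot = Q_total / (cp * dT) = 60.372 / (4186 * 5.51) = 0.002617 kg/s

0.002617 kg/s


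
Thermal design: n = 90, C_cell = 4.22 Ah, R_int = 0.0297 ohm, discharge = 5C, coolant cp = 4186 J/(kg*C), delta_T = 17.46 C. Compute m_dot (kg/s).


Step 1: I = 5 * 4.22 = 21.1 A
Step 2: Q_cell = I^2 * R = 21.1^2 * 0.0297 = 13.223 W
Step 3: Q_total = 90 * 13.223 = 1190.1 W
Step 4: m_dot = Q_total / (cp * dT) = 1190.1 / (4186 * 17.46) = 0.01628 kg/s

0.01628 kg/s


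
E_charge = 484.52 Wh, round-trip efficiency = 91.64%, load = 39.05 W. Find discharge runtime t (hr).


Step 1: E_discharge = eta/100 * E_charge = 91.64/100 * 484.52 = 444.01 Wh
Step 2: t = E_discharge / P = 444.01 / 39.05 = 11.37 hr

11.37 hr


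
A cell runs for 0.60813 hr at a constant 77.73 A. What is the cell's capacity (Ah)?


C = I * t = 77.73 * 0.60813 = 47.27 Ah

47.27 Ah


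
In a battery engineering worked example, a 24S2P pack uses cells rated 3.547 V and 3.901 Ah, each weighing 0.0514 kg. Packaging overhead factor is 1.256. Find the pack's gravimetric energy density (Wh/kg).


Step 1: V_pack = 24 * 3.547 = 85.128 V
Step 2: C_pack = 2 * 3.901 = 7.802 Ah
Step 3: E_pack = V_pack * C_pack = 85.128 * 7.802 = 664.17 Wh
Step 4: m_pack = 24 * 2 * 0.0514 * 1.256 = 3.0988 kg
Step 5: ED = E_pack / m_pack = 664.17 / 3.0988 = 214.3 Wh/kg

214.3 Wh/kg


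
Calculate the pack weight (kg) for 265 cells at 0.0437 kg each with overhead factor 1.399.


m_pack = n * m_cell * overhead = 265 * 0.0437 * 1.399 = 16.20 kg

16.20 kg


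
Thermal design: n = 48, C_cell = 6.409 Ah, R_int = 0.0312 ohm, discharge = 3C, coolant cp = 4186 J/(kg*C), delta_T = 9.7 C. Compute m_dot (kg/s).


Step 1: I = 3 * 6.409 = 19.227 A
Step 2: Q_cell = I^2 * R = 19.227^2 * 0.0312 = 11.534 W
Step 3: Q_total = 48 * 11.534 = 553.63 W
Step 4: m_dot = Q_total / (cp * dT) = 553.63 / (4186 * 9.7) = 0.01363 kg/s

0.01363 kg/s


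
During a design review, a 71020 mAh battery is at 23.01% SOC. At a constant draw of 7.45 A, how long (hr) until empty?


Convert: C_total = 71020 mAh = 71.02 Ah
Step 1: remaining = SOC/100 * C_total = 23.01/100 * 71.02 = 16.342 Ah
Step 2: t = remaining / I = 16.342 / 7.45 = 2.194 hr

2.194 hr


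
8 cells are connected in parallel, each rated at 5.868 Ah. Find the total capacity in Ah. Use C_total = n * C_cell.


C_total = 8 * 5.868 = 46.944 Ah

46.944 Ah


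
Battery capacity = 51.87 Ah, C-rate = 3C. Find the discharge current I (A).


I = C_rate * capacity = 3 * 51.87 = 155.61 A

155.61 A


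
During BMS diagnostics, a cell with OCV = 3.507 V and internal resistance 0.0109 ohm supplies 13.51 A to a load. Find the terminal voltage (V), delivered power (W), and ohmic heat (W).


Step 1: V_terminal = OCV - I*R = 3.507 - 13.51 * 0.0109 = 3.3597 V
Step 2: P_out = V_terminal * I = 3.3597 * 13.51 = 45.39 W
Step 3: Q = I^2 * R = 13.51^2 * 0.0109 = 1.989 W

V=3.3597 V, P=45.39 W, Q=1.989 W


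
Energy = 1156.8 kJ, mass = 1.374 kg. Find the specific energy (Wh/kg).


Convert: E = 1156.8 kJ = 321.33 Wh
ED = E / m = 321.33 / 1.374 = 233.9 Wh/kg

233.9 Wh/kg


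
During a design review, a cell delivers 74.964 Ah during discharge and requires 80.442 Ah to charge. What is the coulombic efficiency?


Coulombic efficiency = 74.964/80.442 * 100% = 93.19%

93.19%


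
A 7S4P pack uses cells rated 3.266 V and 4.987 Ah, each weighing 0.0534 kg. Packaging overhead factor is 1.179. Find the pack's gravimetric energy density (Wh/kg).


Step 1: V_pack = 7 * 3.266 = 22.862 V
Step 2: C_pack = 4 * 4.987 = 19.948 Ah
Step 3: E_pack = V_pack * C_pack = 22.862 * 19.948 = 456.05 Wh
Step 4: m_pack = 7 * 4 * 0.0534 * 1.179 = 1.7628 kg
Step 5: ED = E_pack / m_pack = 456.05 / 1.7628 = 258.7 Wh/kg

258.7 Wh/kg


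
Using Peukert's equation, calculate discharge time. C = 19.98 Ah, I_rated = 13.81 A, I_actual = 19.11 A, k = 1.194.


Step 1: t_rated = C / I_rated = 19.98 / 13.81 = 1.4468 hr
Step 2: ratio = 13.81 / 19.11 = 0.72266
Step 3: ratio^k = 0.72266^1.194 = 0.67853
Step 4: t = t_rated * ratio^k = 1.4468 * 0.67853 = 0.9817 hr

0.9817 hr


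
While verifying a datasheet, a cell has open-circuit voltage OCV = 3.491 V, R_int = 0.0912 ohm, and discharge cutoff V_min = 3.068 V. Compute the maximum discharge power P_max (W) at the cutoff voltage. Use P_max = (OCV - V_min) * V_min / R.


dV = OCV - V_min = 0.423 V (so I_max = dV / R)
P_max = dV * V_min / R = 0.423 * 3.068 / 0.0912 = 14.23 W

14.23 W


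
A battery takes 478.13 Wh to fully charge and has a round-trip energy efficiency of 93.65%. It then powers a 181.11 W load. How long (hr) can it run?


Step 1: E_discharge = eta/100 * E_charge = 93.65/100 * 478.13 = 447.77 Wh
Step 2: t = E_discharge / P = 447.77 / 181.11 = 2.472 hr

2.472 hr


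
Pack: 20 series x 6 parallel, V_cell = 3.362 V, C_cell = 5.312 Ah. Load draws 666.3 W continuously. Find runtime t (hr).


Step 1: E_pack = Ns * V_cell * Np * C_cell = 20 * 3.362 * 6 * 5.312 = 2143.1 Wh
Step 2: t = E_pack / P = 2143.1 / 666.3 = 3.216 hr

3.216 hr


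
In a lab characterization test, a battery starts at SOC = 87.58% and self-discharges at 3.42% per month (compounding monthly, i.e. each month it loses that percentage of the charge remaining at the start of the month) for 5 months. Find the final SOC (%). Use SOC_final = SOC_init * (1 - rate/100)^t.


decay = (1 - 3.42/100)^5 = 0.8403
SOC_final = 87.58 * 0.8403 = 73.59%

73.59%


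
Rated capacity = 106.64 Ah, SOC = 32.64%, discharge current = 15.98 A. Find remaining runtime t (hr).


Step 1: remaining = SOC/100 * C_total = 32.64/100 * 106.64 = 34.807 Ah
Step 2: t = remaining / I = 34.807 / 15.98 = 2.178 hr

2.178 hr


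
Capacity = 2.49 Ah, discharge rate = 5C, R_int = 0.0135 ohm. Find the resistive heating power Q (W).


Step 1: I = C_rate * capacity = 5 * 2.49 = 12.45 A
Step 2: Q = I^2 * R = 12.45^2 * 0.0135 = 155 * 0.0135 = 2.093 W

2.093 W


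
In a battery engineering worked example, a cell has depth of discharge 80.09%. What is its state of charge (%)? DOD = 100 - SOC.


SOC = 100 - DOD = 100 - 80.09 = 19.91%

19.91%


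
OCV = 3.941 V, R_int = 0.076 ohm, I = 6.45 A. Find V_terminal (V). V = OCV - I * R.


IR drop = 6.45 * 0.076 = 0.4902 V
V = 3.941 - 0.4902 = 3.451 V

3.451 V


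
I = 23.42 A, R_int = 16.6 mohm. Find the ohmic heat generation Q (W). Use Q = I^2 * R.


Convert: R = 16.6 mohm = 0.0166 ohm
Q = I^2 * R = 23.42^2 * 0.0166 = 9.105 W

9.105 W


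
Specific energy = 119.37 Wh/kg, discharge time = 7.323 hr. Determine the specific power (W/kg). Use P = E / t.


P_specific = E / t = 119.37 / 7.323 = 16.30 W/kg

16.30 W/kg


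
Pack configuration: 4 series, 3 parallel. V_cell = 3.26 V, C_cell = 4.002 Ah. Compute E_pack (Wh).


E = Ns * Vcell * Np * Ccell = 4 * 3.26 * 3 * 4.002 = 156.6 Wh

156.6 Wh


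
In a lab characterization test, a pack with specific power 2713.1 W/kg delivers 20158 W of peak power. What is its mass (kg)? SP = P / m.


m = P / SP = 20158 / 2713.1 = 7.430 kg

7.430 kg


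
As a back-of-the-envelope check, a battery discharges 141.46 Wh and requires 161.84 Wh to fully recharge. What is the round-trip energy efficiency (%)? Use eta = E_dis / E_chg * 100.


eta_e = E_dis / E_chg * 100 = 141.46 / 161.84 * 100 = 87.41%

87.41%


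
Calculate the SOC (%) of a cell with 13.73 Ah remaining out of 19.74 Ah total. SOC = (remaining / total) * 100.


SOC% = 13.73 / 19.74 * 100 = 69.55%

69.55%


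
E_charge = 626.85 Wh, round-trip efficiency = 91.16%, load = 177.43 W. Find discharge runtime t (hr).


Step 1: E_discharge = eta/100 * E_charge = 91.16/100 * 626.85 = 571.44 Wh
Step 2: t = E_discharge / P = 571.44 / 177.43 = 3.221 hr

3.221 hr


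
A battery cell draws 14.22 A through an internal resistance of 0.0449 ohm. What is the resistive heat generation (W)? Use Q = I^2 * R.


Q = I^2 * R = 14.22^2 * 0.0449 = 9.079 W

9.079 W


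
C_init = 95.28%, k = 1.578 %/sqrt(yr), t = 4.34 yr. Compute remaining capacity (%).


sqrt(t) = sqrt(4.34) = 2.0833
C_final = 95.28 - 1.578 * 2.0833 = 91.99%

91.99%


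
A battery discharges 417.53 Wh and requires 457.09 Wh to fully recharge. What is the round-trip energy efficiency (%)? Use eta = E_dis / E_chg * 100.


eta_e = E_dis / E_chg * 100 = 417.53 / 457.09 * 100 = 91.35%

91.35%


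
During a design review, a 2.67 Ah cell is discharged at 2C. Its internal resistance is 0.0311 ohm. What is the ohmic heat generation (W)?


Step 1: I = C_rate * capacity = 2 * 2.67 = 5.34 A
Step 2: Q = I^2 * R = 5.34^2 * 0.0311 = 28.516 * 0.0311 = 0.8868 W

0.8868 W


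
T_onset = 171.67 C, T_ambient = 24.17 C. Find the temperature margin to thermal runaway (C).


margin = T_onset - T_ambient = 171.67 - 24.17 = 147.5 C

147.5 C


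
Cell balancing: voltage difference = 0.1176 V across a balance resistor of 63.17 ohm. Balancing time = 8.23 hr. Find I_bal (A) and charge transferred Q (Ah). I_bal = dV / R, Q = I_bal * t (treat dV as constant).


I_bal = dV / R = 0.1176 / 63.17 = 0.0018616 A
Q = I_bal * t = 0.0018616 * 8.23 = 0.01532 Ah

I=0.0018616 A, Q=0.01532 Ah


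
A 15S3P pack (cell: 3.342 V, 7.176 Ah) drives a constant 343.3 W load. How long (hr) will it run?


Step 1: E_pack = Ns * V_cell * Np * C_cell = 15 * 3.342 * 3 * 7.176 = 1079.2 Wh
Step 2: t = E_pack / P = 1079.2 / 343.3 = 3.144 hr

3.144 hr


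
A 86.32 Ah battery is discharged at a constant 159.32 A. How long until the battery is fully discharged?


Runtime = 86.32 Ah / 159.32 A = 0.5418 hr

0.5418 hr


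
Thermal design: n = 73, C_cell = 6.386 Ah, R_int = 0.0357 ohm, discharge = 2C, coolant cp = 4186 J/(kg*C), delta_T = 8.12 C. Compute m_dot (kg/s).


Step 1: I = 2 * 6.386 = 12.772 A
Step 2: Q_cell = I^2 * R = 12.772^2 * 0.0357 = 5.8235 W
Step 3: Q_total = 73 * 5.8235 = 425.12 W
Step 4: m_dot = Q_total / (cp * dT) = 425.12 / (4186 * 8.12) = 0.01251 kg/s

0.01251 kg/s


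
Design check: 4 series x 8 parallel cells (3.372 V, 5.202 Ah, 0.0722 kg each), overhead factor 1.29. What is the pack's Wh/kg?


Step 1: V_pack = 4 * 3.372 = 13.488 V
Step 2: C_pack = 8 * 5.202 = 41.616 Ah
Step 3: E_pack = V_pack * C_pack = 13.488 * 41.616 = 561.32 Wh
Step 4: m_pack = 4 * 8 * 0.0722 * 1.29 = 2.9804 kg
Step 5: ED = E_pack / m_pack = 561.32 / 2.9804 = 188.3 Wh/kg

188.3 Wh/kg


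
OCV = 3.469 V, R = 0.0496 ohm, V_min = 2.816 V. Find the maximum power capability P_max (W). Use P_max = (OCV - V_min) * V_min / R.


dV = OCV - V_min = 0.653 V (so I_max = dV / R)
P_max = dV * V_min / R = 0.653 * 2.816 / 0.0496 = 37.07 W

37.07 W


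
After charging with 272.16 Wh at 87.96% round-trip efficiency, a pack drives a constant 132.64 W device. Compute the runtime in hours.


Step 1: E_discharge = eta/100 * E_charge = 87.96/100 * 272.16 = 239.39 Wh
Step 2: t = E_discharge / P = 239.39 / 132.64 = 1.805 hr

1.805 hr


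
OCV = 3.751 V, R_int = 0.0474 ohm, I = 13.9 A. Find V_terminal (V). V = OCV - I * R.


IR drop = 13.9 * 0.0474 = 0.65886 V
V = 3.751 - 0.65886 = 3.092 V

3.092 V


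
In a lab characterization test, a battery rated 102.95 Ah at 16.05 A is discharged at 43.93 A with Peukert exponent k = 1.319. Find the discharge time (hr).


t_rated = C / I_rated = 102.95 / 16.05 = 6.4143 hr
(I_rated/I)^k = (0.36535)^1.319 = 0.26498
t = t_rated * (I_rated/I)^k = 6.4143 * 0.26498 = 1.700 hr

1.700 hr


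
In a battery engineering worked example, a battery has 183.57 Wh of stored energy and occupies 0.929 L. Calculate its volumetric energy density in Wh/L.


Volumetric ED = 183.57 Wh / 0.929 L = 197.6 Wh/L

197.6 Wh/L


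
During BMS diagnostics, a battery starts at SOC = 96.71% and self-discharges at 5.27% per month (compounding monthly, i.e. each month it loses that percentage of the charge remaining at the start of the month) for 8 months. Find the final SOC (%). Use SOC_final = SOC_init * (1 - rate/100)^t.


decay = (1 - 5.27/100)^8 = 0.64849
SOC_final = 96.71 * 0.64849 = 62.72%

62.72%


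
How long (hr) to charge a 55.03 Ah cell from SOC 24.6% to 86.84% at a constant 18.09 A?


delta_Ah = 55.03 * (86.84 - 24.6) / 100 = 34.251 Ah
t = delta_Ah / I = 34.251 / 18.09 = 1.893 hr

1.893 hr


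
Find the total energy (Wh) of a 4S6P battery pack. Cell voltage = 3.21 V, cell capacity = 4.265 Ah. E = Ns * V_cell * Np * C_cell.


E = Ns * Vcell * Np * Ccell = 4 * 3.21 * 6 * 4.265 = 328.6 Wh

328.6 Wh


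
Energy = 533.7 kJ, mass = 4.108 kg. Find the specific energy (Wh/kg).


Convert: E = 533.7 kJ = 148.25 Wh
ED = E / m = 148.25 / 4.108 = 36.09 Wh/kg

36.09 Wh/kg


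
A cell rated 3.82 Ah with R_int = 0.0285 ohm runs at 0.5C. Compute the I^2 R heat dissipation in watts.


Step 1: I = C_rate * capacity = 0.5 * 3.82 = 1.91 A
Step 2: Q = I^2 * R = 1.91^2 * 0.0285 = 3.6481 * 0.0285 = 0.1040 W

0.1040 W


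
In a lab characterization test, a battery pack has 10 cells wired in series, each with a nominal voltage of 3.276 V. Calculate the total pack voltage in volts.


With 10 cells in series at 3.276 V each, V_pack = 32.76 V

32.76 V


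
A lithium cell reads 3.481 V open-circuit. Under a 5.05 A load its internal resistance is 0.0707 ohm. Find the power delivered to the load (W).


Step 1: V_terminal = OCV - I*R = 3.481 - 5.05 * 0.0707 = 3.124 V
Step 2: P_out = V_terminal * I = 3.124 * 5.05 = 15.78 W

15.78 W


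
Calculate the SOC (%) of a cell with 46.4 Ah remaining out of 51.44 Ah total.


SOC = (remaining / total) * 100 = (46.4 / 51.44) * 100 = 90.20%

90.20%


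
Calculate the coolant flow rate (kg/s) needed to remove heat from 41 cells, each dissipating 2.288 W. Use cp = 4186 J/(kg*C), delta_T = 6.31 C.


Step 1: Total heat Q = 41 * 2.288 W = 93.808 W
Step 2: denom = cp * dT = 4186 * 6.31 = 26414
Step 3: m_dot = 93.808 / 26414 = 0.003551 kg/s

0.003551 kg/s


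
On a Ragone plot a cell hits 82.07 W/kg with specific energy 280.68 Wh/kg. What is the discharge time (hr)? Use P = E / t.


t = E / P = 280.68 / 82.07 = 3.420 hr

3.420 hr


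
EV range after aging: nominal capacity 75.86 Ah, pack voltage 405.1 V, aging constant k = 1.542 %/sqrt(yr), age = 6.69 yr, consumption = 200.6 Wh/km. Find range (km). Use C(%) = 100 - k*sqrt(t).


Step 1: capacity retention = 100 - 1.542 * sqrt(6.69) = 100 - 1.542 * 2.5865 = 96.012%
Step 2: C_now = 75.86 * 96.012/100 = 72.835 Ah
Step 3: E_pack = V * C_now = 405.1 * 72.835 = 29505 Wh
Step 4: range = E_pack / consumption = 29505 / 200.6 = 147.1 km

147.1 km


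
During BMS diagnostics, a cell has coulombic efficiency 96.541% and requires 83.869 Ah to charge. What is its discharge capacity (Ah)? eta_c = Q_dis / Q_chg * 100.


Q_dis = eta/100 * Q_chg = 96.541/100 * 83.869 = 80.97 Ah

80.97 Ah


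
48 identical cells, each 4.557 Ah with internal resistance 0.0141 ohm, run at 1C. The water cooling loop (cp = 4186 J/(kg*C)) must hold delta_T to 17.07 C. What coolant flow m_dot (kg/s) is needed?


Step 1: I = 1 * 4.557 = 4.557 A
Step 2: Q_cell = I^2 * R = 4.557^2 * 0.0141 = 0.2928 W
Step 3: Q_total = 48 * 0.2928 = 14.054 W
Step 4: m_dot = Q_total / (cp * dT) = 14.054 / (4186 * 17.07) = 1.967e-04 kg/s

1.967e-04 kg/s


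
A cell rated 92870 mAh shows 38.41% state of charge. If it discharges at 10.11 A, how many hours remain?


Convert: C_total = 92870 mAh = 92.87 Ah
Step 1: remaining = SOC/100 * C_total = 38.41/100 * 92.87 = 35.671 Ah
Step 2: t = remaining / I = 35.671 / 10.11 = 3.528 hr

3.528 hr


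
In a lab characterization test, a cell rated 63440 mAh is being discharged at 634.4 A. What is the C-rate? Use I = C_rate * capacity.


Convert: capacity = 63440 mAh = 63.44 Ah
C_rate = I / capacity = 634.4 / 63.44 = 10C

10C


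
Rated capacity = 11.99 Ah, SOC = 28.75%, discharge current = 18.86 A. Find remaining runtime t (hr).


Step 1: remaining = SOC/100 * C_total = 28.75/100 * 11.99 = 3.4471 Ah
Step 2: t = remaining / I = 3.4471 / 18.86 = 0.1828 hr

0.1828 hr


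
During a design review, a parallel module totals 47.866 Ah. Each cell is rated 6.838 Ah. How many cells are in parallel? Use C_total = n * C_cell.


n = C_total / C_cell = 47.866 / 6.838 = 7

7


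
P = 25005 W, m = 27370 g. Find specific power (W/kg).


Convert: m = 27370 g = 27.37 kg
SP = P / m = 25005 / 27.37 = 913.6 W/kg

913.6 W/kg


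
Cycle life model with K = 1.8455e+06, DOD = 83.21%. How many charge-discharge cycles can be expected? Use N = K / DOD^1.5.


DOD^1.5 = 759.04
N = K / DOD^1.5 = 1.8455e+06 / 759.04 = 2431

2431 cycles


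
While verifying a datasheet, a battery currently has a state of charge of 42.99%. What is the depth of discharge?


DOD = 100 - SOC = 100 - 42.99 = 57.01%

57.01%


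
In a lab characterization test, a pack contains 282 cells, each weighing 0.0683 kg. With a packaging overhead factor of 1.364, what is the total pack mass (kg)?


m_pack = n * m_cell * overhead = 282 * 0.0683 * 1.364 = 26.27 kg

26.27 kg


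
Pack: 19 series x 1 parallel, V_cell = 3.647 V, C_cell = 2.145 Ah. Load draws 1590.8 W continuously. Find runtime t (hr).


Step 1: E_pack = Ns * V_cell * Np * C_cell = 19 * 3.647 * 1 * 2.145 = 148.63 Wh
Step 2: t = E_pack / P = 148.63 / 1590.8 = 0.09343 hr

0.09343 hr


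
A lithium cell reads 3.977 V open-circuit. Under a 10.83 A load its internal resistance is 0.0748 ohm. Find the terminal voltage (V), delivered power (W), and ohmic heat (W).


Step 1: V_terminal = OCV - I*R = 3.977 - 10.83 * 0.0748 = 3.1669 V
Step 2: P_out = V_terminal * I = 3.1669 * 10.83 = 34.30 W
Step 3: Q = I^2 * R = 10.83^2 * 0.0748 = 8.773 W

V=3.1669 V, P=34.30 W, Q=8.773 W


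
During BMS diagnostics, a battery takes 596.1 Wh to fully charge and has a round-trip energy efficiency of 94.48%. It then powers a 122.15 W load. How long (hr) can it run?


Step 1: E_discharge = eta/100 * E_charge = 94.48/100 * 596.1 = 563.2 Wh
Step 2: t = E_discharge / P = 563.2 / 122.15 = 4.611 hr

4.611 hr


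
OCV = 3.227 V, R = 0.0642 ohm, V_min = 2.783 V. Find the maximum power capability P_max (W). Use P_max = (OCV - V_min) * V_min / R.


dV = OCV - V_min = 0.444 V (so I_max = dV / R)
P_max = dV * V_min / R = 0.444 * 2.783 / 0.0642 = 19.25 W

19.25 W


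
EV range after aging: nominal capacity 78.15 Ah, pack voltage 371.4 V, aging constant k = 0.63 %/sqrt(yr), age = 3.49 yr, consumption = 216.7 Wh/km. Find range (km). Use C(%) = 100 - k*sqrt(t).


Step 1: capacity retention = 100 - 0.63 * sqrt(3.49) = 100 - 0.63 * 1.8682 = 98.823%
Step 2: C_now = 78.15 * 98.823/100 = 77.23 Ah
Step 3: E_pack = V * C_now = 371.4 * 77.23 = 28683 Wh
Step 4: range = E_pack / consumption = 28683 / 216.7 = 132.4 km

132.4 km


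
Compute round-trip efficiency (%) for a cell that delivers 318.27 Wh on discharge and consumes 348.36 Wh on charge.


eta_e = E_dis / E_chg * 100 = 318.27 / 348.36 * 100 = 91.36%

91.36%


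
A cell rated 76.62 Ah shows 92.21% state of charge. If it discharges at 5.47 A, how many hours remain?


Step 1: remaining = SOC/100 * C_total = 92.21/100 * 76.62 = 70.651 Ah
Step 2: t = remaining / I = 70.651 / 5.47 = 12.92 hr

12.92 hr


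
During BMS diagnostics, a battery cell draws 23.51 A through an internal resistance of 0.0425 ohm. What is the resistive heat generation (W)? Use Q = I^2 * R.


Q = I^2 * R = 23.51^2 * 0.0425 = 23.49 W

23.49 W
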